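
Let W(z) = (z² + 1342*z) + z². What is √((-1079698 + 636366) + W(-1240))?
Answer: 18*√2987 ≈ 983.76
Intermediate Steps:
W(z) = 2*z² + 1342*z
√((-1079698 + 636366) + W(-1240)) = √((-1079698 + 636366) + 2*(-1240)*(671 - 1240)) = √(-443332 + 2*(-1240)*(-569)) = √(-443332 + 1411120) = √967788 = 18*√2987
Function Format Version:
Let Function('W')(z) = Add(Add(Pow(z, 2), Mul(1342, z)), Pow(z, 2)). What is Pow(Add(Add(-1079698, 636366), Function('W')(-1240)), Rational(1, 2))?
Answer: Mul(18, Pow(2987, Rational(1, 2))) ≈ 983.76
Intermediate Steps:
Function('W')(z) = Add(Mul(2, Pow(z, 2)), Mul(1342, z))
Pow(Add(Add(-1079698, 636366), Function('W')(-1240)), Rational(1, 2)) = Pow(Add(Add(-1079698, 636366), Mul(2, -1240, Add(671, -1240))), Rational(1, 2)) = Pow(Add(-443332, Mul(2, -1240, -569)), Rational(1, 2)) = Pow(Add(-443332, 1411120), Rational(1, 2)) = Pow(967788, Rational(1, 2)) = Mul(18, Pow(2987, Rational(1, 2)))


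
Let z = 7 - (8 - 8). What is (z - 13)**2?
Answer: 36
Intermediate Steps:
z = 7 (z = 7 - 1*0 = 7 + 0 = 7)
(z - 13)**2 = (7 - 13)**2 = (-6)**2 = 36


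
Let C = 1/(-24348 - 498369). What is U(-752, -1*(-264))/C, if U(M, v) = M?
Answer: 393083184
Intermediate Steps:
C = -1/522717 (C = 1/(-522717) = -1/522717 ≈ -1.9131e-6)
U(-752, -1*(-264))/C = -752/(-1/522717) = -752*(-522717) = 393083184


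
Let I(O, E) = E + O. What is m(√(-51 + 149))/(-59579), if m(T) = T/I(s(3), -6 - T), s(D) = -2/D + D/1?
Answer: 882/45339619 - 231*√2/45339619 ≈ 1.2248e-5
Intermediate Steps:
s(D) = D - 2/D (s(D) = -2/D + D*1 = -2/D + D = D - 2/D)
m(T) = T/(-11/3 - T) (m(T) = T/((-6 - T) + (3 - 2/3)) = T/((-6 - T) + (3 - 2*⅓)) = T/((-6 - T) + (3 - ⅔)) = T/((-6 - T) + 7/3) = T/(-11/3 - T))
m(√(-51 + 149))/(-59579) = -3*√(-51 + 149)/(11 + 3*√(-51 + 149))/(-59579) = -3*√98/(11 + 3*√98)*(-1/59579) = -3*7*√2/(11 + 3*(7*√2))*(-1/59579) = -3*7*√2/(11 + 21*√2)*(-1/59579) = -21*√2/(11 + 21*√2)*(-1/59579) = 21*√2/(59579*(11 + 21*√2))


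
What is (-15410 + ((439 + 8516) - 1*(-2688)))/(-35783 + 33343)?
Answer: 3767/2440 ≈ 1.5439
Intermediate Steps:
(-15410 + ((439 + 8516) - 1*(-2688)))/(-35783 + 33343) = (-15410 + (8955 + 2688))/(-2440) = (-15410 + 11643)*(-1/2440) = -3767*(-1/2440) = 3767/2440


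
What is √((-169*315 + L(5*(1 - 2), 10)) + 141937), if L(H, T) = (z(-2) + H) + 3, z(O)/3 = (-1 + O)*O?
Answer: √88718 ≈ 297.86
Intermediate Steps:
z(O) = 3*O*(-1 + O) (z(O) = 3*((-1 + O)*O) = 3*(O*(-1 + O)) = 3*O*(-1 + O))
L(H, T) = 21 + H (L(H, T) = (3*(-2)*(-1 - 2) + H) + 3 = (3*(-2)*(-3) + H) + 3 = (18 + H) + 3 = 21 + H)
√((-169*315 + L(5*(1 - 2), 10)) + 141937) = √((-169*315 + (21 + 5*(1 - 2))) + 141937) = √((-53235 + (21 + 5*(-1))) + 141937) = √((-53235 + (21 - 5)) + 141937) = √((-53235 + 16) + 141937) = √(-53219 + 141937) = √88718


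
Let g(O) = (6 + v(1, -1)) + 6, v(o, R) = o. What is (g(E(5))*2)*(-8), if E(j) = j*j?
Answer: -208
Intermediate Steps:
E(j) = j**2
g(O) = 13 (g(O) = (6 + 1) + 6 = 7 + 6 = 13)
(g(E(5))*2)*(-8) = (13*2)*(-8) = 26*(-8) = -208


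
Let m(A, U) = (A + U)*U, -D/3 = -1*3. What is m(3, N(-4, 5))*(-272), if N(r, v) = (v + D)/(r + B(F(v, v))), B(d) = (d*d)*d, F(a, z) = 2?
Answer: -6188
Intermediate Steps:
D = 9 (D = -(-3)*3 = -3*(-3) = 9)
B(d) = d³ (B(d) = d²*d = d³)
N(r, v) = (9 + v)/(8 + r) (N(r, v) = (v + 9)/(r + 2³) = (9 + v)/(r + 8) = (9 + v)/(8 + r))
m(A, U) = U*(A + U)
m(3, N(-4, 5))*(-272) = (((9 + 5)/(8 - 4))*(3 + (9 + 5)/(8 - 4)))*(-272) = ((14/4)*(3 + 14/4))*(-272) = (((¼)*14)*(3 + (¼)*14))*(-272) = (7*(3 + 7/2)/2)*(-272) = ((7/2)*(13/2))*(-272) = (91/4)*(-272) = -6188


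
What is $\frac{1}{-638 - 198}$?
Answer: $- \frac{1}{836} \approx -0.0011962$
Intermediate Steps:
$\frac{1}{-638 - 198} = \frac{1}{-836} = - \frac{1}{836}$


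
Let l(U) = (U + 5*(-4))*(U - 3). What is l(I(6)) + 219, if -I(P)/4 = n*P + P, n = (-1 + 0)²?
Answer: 3687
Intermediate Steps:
n = 1 (n = (-1)² = 1)
I(P) = -8*P (I(P) = -4*(1*P + P) = -4*(P + P) = -8*P)
l(U) = (-20 + U)*(-3 + U) (l(U) = (U - 20)*(-3 + U) = (-20 + U)*(-3 + U))
l(I(6)) + 219 = (60 + (-8*6)² - (-184)*6) + 219 = (60 + (-48)² - 23*(-48)) + 219 = (60 + 2304 + 1104) + 219 = 3468 + 219 = 3687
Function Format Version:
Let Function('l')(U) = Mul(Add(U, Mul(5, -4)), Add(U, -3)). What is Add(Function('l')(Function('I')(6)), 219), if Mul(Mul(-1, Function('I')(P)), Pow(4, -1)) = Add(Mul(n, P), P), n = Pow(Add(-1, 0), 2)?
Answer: 3687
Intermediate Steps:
n = 1 (n = Pow(-1, 2) = 1)
Function('I')(P) = Mul(-8, P) (Function('I')(P) = Mul(-4, Add(Mul(1, P), P)) = Mul(-4, Add(P, P)) = Mul(-4, Mul(2, P)) = Mul(-8, P))
Function('l')(U) = Mul(Add(-20, U), Add(-3, U)) (Function('l')(U) = Mul(Add(U, -20), Add(-3, U)) = Mul(Add(-20, U), Add(-3, U)))
Add(Function('l')(Function('I')(6)), 219) = Add(Add(60, Pow(Mul(-8, 6), 2), Mul(-23, Mul(-8, 6))), 219) = Add(Add(60, Pow(-48, 2), Mul(-23, -48)), 219) = Add(Add(60, 2304, 1104), 219) = Add(3468, 219) = 3687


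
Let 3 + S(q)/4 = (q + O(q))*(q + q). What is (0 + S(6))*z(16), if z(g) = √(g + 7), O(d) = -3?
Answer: 132*√23 ≈ 633.05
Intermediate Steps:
z(g) = √(7 + g)
S(q) = -12 + 8*q*(-3 + q) (S(q) = -12 + 4*((q - 3)*(q + q)) = -12 + 4*((-3 + q)*(2*q)) = -12 + 4*(2*q*(-3 + q)) = -12 + 8*q*(-3 + q))
(0 + S(6))*z(16) = (0 + (-12 - 24*6 + 8*6²))*√(7 + 16) = (0 + (-12 - 144 + 8*36))*√23 = (0 + (-12 - 144 + 288))*√23 = (0 + 132)*√23 = 132*√23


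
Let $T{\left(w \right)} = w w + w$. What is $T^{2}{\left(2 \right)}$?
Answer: $36$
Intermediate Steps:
$T{\left(w \right)} = w + w^{2}$ ($T{\left(w \right)} = w^{2} + w = w + w^{2}$)
$T^{2}{\left(2 \right)} = \left(2 \left(1 + 2\right)\right)^{2} = \left(2 \cdot 3\right)^{2} = 6^{2} = 36$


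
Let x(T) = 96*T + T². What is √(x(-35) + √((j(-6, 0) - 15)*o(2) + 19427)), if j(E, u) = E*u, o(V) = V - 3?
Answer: √(-2135 + √19442) ≈ 44.672*I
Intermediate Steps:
o(V) = -3 + V
x(T) = T² + 96*T
√(x(-35) + √((j(-6, 0) - 15)*o(2) + 19427)) = √(-35*(96 - 35) + √((-6*0 - 15)*(-3 + 2) + 19427)) = √(-35*61 + √((0 - 15)*(-1) + 19427)) = √(-2135 + √(-15*(-1) + 19427)) = √(-2135 + √(15 + 19427)) = √(-2135 + √19442)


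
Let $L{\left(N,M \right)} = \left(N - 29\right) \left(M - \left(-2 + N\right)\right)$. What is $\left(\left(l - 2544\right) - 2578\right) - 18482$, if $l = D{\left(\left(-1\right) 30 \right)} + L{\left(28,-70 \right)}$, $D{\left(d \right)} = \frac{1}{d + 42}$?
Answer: $- \frac{282095}{12} \approx -23508.0$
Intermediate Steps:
$L{\left(N,M \right)} = \left(-29 + N\right) \left(2 + M - N\right)$
$D{\left(d \right)} = \frac{1}{42 + d}$
$l = \frac{1153}{12}$ ($l = \frac{1}{42 - 30} - -96 = \frac{1}{12} - -96 = \frac{1}{12} + 96 = \frac{1153}{12} \approx 96.083$)
$\left(\left(l - 2544\right) - 2578\right) - 18482 = \left(\left(\frac{1153}{12} - 2544\right) - 2578\right) - 18482 = \left(- \frac{29375}{12} - 2578\right) - 18482 = - \frac{60311}{12} - 18482 = - \frac{282095}{12}$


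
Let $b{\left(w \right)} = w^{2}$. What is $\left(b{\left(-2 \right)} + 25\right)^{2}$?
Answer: $841$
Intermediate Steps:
$\left(b{\left(-2 \right)} + 25\right)^{2} = \left(\left(-2\right)^{2} + 25\right)^{2} = \left(4 + 25\right)^{2} = 29^{2} = 841$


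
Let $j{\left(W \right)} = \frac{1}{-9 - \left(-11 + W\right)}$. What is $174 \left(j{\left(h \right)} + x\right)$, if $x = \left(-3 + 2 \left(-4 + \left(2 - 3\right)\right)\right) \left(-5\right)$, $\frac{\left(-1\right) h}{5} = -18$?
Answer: $\frac{497553}{44} \approx 11308.0$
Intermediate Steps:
$h = 90$ ($h = \left(-5\right) \left(-18\right) = 90$)
$x = 65$ ($x = \left(-3 + 2 \left(-4 + \left(2 - 3\right)\right)\right) \left(-5\right) = \left(-3 + 2 \left(-4 - 1\right)\right) \left(-5\right) = \left(-3 + 2 \left(-5\right)\right) \left(-5\right) = \left(-3 - 10\right) \left(-5\right) = \left(-13\right) \left(-5\right) = 65$)
$j{\left(W \right)} = \frac{1}{2 - W}$
$174 \left(j{\left(h \right)} + x\right) = 174 \left(- \frac{1}{-2 + 90} + 65\right) = 174 \left(- \frac{1}{88} + 65\right) = 174 \cdot \frac{5719}{88} = \frac{497553}{44}$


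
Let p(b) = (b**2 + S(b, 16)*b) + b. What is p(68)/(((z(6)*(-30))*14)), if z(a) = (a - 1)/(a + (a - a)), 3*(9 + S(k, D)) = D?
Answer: -952/75 ≈ -12.693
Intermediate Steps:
S(k, D) = -9 + D/3
z(a) = (-1 + a)/a (z(a) = (-1 + a)/(a + 0) = (-1 + a)/a)
p(b) = b**2 - 8*b/3 (p(b) = (b**2 + (-9 + (1/3)*16)*b) + b = (b**2 + (-9 + 16/3)*b) + b = (b**2 - 11*b/3) + b = b**2 - 8*b/3)
p(68)/(((z(6)*(-30))*14)) = ((1/3)*68*(-8 + 3*68))/(((((-1 + 6)/6)*(-30))*14)) = ((1/3)*68*(-8 + 204))/(((((1/6)*5)*(-30))*14)) = ((1/3)*68*196)/((((5/6)*(-30))*14)) = 13328/(3*((-25*14))) = (13328/3)/(-350) = (13328/3)*(-1/350) = -952/75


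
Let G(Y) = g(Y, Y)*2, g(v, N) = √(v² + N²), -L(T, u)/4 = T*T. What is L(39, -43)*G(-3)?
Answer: -36504*√2 ≈ -51624.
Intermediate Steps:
L(T, u) = -4*T² (L(T, u) = -4*T*T = -4*T²)
g(v, N) = √(N² + v²)
G(Y) = 2*√2*√(Y²) (G(Y) = √(Y² + Y²)*2 = √(2*Y²)*2 = (√2*√(Y²))*2 = 2*√2*√(Y²))
L(39, -43)*G(-3) = (-4*39²)*(2*√2*√((-3)²)) = (-4*1521)*(2*√2*√9) = -12168*√2*3 = -36504*√2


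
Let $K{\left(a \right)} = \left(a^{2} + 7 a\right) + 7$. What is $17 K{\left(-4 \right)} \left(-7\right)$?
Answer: $595$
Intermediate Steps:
$K{\left(a \right)} = 7 + a^{2} + 7 a$
$17 K{\left(-4 \right)} \left(-7\right) = 17 \left(7 + \left(-4\right)^{2} + 7 \left(-4\right)\right) \left(-7\right) = 17 \left(7 + 16 - 28\right) \left(-7\right) = 17 \left(-5\right) \left(-7\right) = \left(-85\right) \left(-7\right) = 595$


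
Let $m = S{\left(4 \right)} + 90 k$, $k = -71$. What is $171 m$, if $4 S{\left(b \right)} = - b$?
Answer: $-1092861$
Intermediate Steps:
$S{\left(b \right)} = - \frac{b}{4}$ ($S{\left(b \right)} = \frac{\left(-1\right) b}{4} = - \frac{b}{4}$)
$m = -6391$ ($m = \left(- \frac{1}{4}\right) 4 + 90 \left(-71\right) = -1 - 6390 = -6391$)
$171 m = 171 \left(-6391\right) = -1092861$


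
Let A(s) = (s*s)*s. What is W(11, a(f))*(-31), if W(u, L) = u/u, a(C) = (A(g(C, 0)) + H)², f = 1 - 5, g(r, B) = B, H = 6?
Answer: -31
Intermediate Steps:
A(s) = s³ (A(s) = s²*s = s³)
f = -4
a(C) = 36 (a(C) = (0³ + 6)² = (0 + 6)² = 6² = 36)
W(u, L) = 1
W(11, a(f))*(-31) = 1*(-31) = -31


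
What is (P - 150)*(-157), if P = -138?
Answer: 45216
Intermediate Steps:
(P - 150)*(-157) = (-138 - 150)*(-157) = -288*(-157) = 45216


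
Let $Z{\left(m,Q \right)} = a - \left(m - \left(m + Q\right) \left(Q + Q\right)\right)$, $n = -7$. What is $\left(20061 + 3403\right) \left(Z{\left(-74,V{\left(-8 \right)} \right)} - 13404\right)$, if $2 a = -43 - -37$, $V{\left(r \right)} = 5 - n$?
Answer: $-347759944$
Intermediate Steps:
$V{\left(r \right)} = 12$ ($V{\left(r \right)} = 5 - -7 = 5 + 7 = 12$)
$a = -3$ ($a = \frac{-43 - -37}{2} = \frac{-43 + 37}{2} = \frac{1}{2} \left(-6\right) = -3$)
$Z{\left(m,Q \right)} = -3 - m + 2 Q \left(Q + m\right)$ ($Z{\left(m,Q \right)} = -3 - \left(m - \left(m + Q\right) \left(Q + Q\right)\right) = -3 - \left(m - \left(Q + m\right) 2 Q\right) = -3 - \left(m - 2 Q \left(Q + m\right)\right) = -3 + \left(- m + 2 Q \left(Q + m\right)\right) = -3 - m + 2 Q \left(Q + m\right)$)
$\left(20061 + 3403\right) \left(Z{\left(-74,V{\left(-8 \right)} \right)} - 13404\right) = \left(20061 + 3403\right) \left(\left(-3 - -74 + 2 \cdot 12^{2} + 2 \cdot 12 \left(-74\right)\right) - 13404\right) = 23464 \left(\left(-3 + 74 + 2 \cdot 144 - 1776\right) - 13404\right) = 23464 \left(\left(-3 + 74 + 288 - 1776\right) - 13404\right) = 23464 \left(-1417 - 13404\right) = 23464 \left(-14821\right) = -347759944$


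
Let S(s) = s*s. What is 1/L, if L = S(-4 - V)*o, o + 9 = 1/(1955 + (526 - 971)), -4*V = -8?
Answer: -755/244602 ≈ -0.0030866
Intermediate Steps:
V = 2 (V = -¼*(-8) = 2)
S(s) = s²
o = -13589/1510 (o = -9 + 1/(1955 + (526 - 971)) = -9 + 1/(1955 - 445) = -9 + 1/1510 = -13589/1510 ≈ -8.9993)
L = -244602/755 (L = (-4 - 1*2)²*(-13589/1510) = (-4 - 2)²*(-13589/1510) = (-6)²*(-13589/1510) = 36*(-13589/1510) = -244602/755 ≈ -323.98)
1/L = 1/(-244602/755) = -755/244602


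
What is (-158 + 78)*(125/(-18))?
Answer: 5000/9 ≈ 555.56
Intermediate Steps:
(-158 + 78)*(125/(-18)) = -10000*(-1)/18 = -80*(-125/18) = 5000/9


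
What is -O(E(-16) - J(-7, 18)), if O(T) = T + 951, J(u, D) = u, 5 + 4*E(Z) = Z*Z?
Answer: -4083/4 ≈ -1020.8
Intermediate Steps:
E(Z) = -5/4 + Z²/4 (E(Z) = -5/4 + (Z*Z)/4 = -5/4 + Z²/4)
O(T) = 951 + T
-O(E(-16) - J(-7, 18)) = -(951 + ((-5/4 + (¼)*(-16)²) - 1*(-7))) = -(951 + ((-5/4 + (¼)*256) + 7)) = -(951 + ((-5/4 + 64) + 7)) = -(951 + (251/4 + 7)) = -(951 + 279/4) = -1*4083/4 = -4083/4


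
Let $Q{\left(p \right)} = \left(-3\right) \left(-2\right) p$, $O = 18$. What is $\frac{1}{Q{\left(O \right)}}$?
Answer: $\frac{1}{108} \approx 0.0092593$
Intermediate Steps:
$Q{\left(p \right)} = 6 p$
$\frac{1}{Q{\left(O \right)}} = \frac{1}{6 \cdot 18} = \frac{1}{108}$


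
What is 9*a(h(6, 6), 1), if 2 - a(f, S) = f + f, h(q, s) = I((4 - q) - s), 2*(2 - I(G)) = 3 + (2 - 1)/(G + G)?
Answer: 135/16 ≈ 8.4375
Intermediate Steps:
I(G) = ½ - 1/(4*G) (I(G) = 2 - (3 + (2 - 1)/(G + G))/2 = 2 - (3 + 1/(2*G))/2 = 2 + (-3/2 - 1/(4*G)) = ½ - 1/(4*G))
h(q, s) = (7 - 2*q - 2*s)/(4*(4 - q - s)) (h(q, s) = (-1 + 2*((4 - q) - s))/(4*((4 - q) - s)) = (-1 + 2*(4 - q - s))/(4*(4 - q - s)) = (-1 + (8 - 2*q - 2*s))/(4*(4 - q - s)) = (7 - 2*q - 2*s)/(4*(4 - q - s)))
a(f, S) = 2 - 2*f (a(f, S) = 2 - (f + f) = 2 - 2*f)
9*a(h(6, 6), 1) = 9*(2 - 2*(-7/4 + (½)*6 + (½)*6)/(-4 + 6 + 6)) = 9*(2 - 2*(-7/4 + 3 + 3)/8) = 9*(2 - 17/(4*4)) = 9*(2 - 2*17/32) = 9*(2 - 17/16) = 9*(15/16) = 135/16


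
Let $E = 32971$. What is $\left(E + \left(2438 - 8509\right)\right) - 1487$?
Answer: $25413$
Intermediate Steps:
$\left(E + \left(2438 - 8509\right)\right) - 1487 = \left(32971 + \left(2438 - 8509\right)\right) - 1487 = \left(32971 - 6071\right) - 1487 = 26900 - 1487 = 25413$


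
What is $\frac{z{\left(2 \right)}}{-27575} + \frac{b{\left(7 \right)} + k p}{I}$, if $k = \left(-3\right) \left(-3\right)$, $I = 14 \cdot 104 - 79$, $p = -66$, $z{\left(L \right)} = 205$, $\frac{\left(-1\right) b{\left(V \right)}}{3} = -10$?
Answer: $- \frac{1055639}{2531385} \approx -0.41702$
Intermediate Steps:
$b{\left(V \right)} = 30$ ($b{\left(V \right)} = \left(-3\right) \left(-10\right) = 30$)
$I = 1377$ ($I = 1456 - 79 = 1377$)
$k = 9$
$\frac{z{\left(2 \right)}}{-27575} + \frac{b{\left(7 \right)} + k p}{I} = \frac{205}{-27575} + \frac{30 + 9 \left(-66\right)}{1377} = 205 \left(- \frac{1}{27575}\right) + \left(30 - 594\right) \frac{1}{1377} = - \frac{41}{5515} - \frac{188}{459} = - \frac{1055639}{2531385}$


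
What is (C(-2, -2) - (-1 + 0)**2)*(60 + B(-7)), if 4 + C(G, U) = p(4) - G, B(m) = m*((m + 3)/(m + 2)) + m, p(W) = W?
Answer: 237/5 ≈ 47.400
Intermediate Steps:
B(m) = m + m*(3 + m)/(2 + m) (B(m) = m*((3 + m)/(2 + m)) + m = m*(3 + m)/(2 + m) + m = m + m*(3 + m)/(2 + m))
C(G, U) = -G (C(G, U) = -4 + (4 - G) = -G)
(C(-2, -2) - (-1 + 0)**2)*(60 + B(-7)) = (-1*(-2) - (-1 + 0)**2)*(60 - 7*(5 + 2*(-7))/(2 - 7)) = (2 - 1*(-1)**2)*(60 - 7*(5 - 14)/(-5)) = (2 - 1*1)*(60 - 7*(-1/5)*(-9)) = (2 - 1)*(60 - 63/5) = 1*(237/5) = 237/5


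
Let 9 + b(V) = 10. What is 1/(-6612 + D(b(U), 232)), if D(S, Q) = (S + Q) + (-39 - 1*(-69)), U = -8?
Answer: -1/6349 ≈ -0.00015751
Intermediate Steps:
b(V) = 1 (b(V) = -9 + 10 = 1)
D(S, Q) = 30 + Q + S (D(S, Q) = (Q + S) + (-39 + 69) = (Q + S) + 30 = 30 + Q + S)
1/(-6612 + D(b(U), 232)) = 1/(-6612 + (30 + 232 + 1)) = 1/(-6612 + 263) = 1/(-6349) = -1/6349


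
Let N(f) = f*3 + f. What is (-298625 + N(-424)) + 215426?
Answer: -84895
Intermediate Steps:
N(f) = 4*f (N(f) = 3*f + f = 4*f)
(-298625 + N(-424)) + 215426 = (-298625 + 4*(-424)) + 215426 = (-298625 - 1696) + 215426 = -300321 + 215426 = -84895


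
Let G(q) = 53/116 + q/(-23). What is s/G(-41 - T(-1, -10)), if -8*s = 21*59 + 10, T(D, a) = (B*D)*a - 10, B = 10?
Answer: -833083/32830 ≈ -25.376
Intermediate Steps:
T(D, a) = -10 + 10*D*a (T(D, a) = (10*D)*a - 10 = 10*D*a - 10 = -10 + 10*D*a)
G(q) = 53/116 - q/23 (G(q) = 53*(1/116) + q*(-1/23) = 53/116 - q/23)
s = -1249/8 (s = -(21*59 + 10)/8 = -(1239 + 10)/8 = -⅛*1249 = -1249/8 ≈ -156.13)
s/G(-41 - T(-1, -10)) = -1249/(8*(53/116 - (-41 - (-10 + 10*(-1)*(-10)))/23)) = -1249/(8*(53/116 - (-41 - (-10 + 100))/23)) = -1249/(8*(53/116 - (-41 - 1*90)/23)) = -1249/(8*(53/116 - (-41 - 90)/23)) = -1249/(8*(53/116 - 1/23*(-131))) = -1249/(8*(53/116 + 131/23)) = -1249/(8*16415/2668) = -1249/8*2668/16415 = -833083/32830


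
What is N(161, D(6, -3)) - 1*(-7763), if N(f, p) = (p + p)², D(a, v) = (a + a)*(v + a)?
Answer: 12947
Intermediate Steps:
D(a, v) = 2*a*(a + v) (D(a, v) = (2*a)*(a + v) = 2*a*(a + v))
N(f, p) = 4*p² (N(f, p) = (2*p)² = 4*p²)
N(161, D(6, -3)) - 1*(-7763) = 4*(2*6*(6 - 3))² - 1*(-7763) = 4*(2*6*3)² + 7763 = 4*36² + 7763 = 4*1296 + 7763 = 5184 + 7763 = 12947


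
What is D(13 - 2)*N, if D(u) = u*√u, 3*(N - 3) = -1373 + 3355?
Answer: 21901*√11/3 ≈ 24212.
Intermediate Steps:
N = 1991/3 (N = 3 + (-1373 + 3355)/3 = 3 + (⅓)*1982 = 3 + 1982/3 = 1991/3 ≈ 663.67)
D(u) = u^(3/2)
D(13 - 2)*N = (13 - 2)^(3/2)*(1991/3) = 11^(3/2)*(1991/3) = (11*√11)*(1991/3) = 21901*√11/3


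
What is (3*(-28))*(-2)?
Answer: 168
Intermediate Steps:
(3*(-28))*(-2) = -84*(-2) = 168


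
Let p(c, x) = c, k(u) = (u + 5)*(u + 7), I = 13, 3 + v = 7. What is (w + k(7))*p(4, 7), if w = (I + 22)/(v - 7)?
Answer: 1876/3 ≈ 625.33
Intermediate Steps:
v = 4 (v = -3 + 7 = 4)
k(u) = (5 + u)*(7 + u)
w = -35/3 (w = (13 + 22)/(4 - 7) = 35/(-3) = 35*(-⅓) = -35/3 ≈ -11.667)
(w + k(7))*p(4, 7) = (-35/3 + (35 + 7² + 12*7))*4 = (-35/3 + (35 + 49 + 84))*4 = (-35/3 + 168)*4 = (469/3)*4 = 1876/3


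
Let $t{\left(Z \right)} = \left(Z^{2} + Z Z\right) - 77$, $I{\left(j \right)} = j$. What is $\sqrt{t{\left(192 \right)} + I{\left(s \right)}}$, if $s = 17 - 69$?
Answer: $\sqrt{73599} \approx 271.29$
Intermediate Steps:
$s = -52$ ($s = 17 - 69 = -52$)
$t{\left(Z \right)} = -77 + 2 Z^{2}$ ($t{\left(Z \right)} = \left(Z^{2} + Z^{2}\right) - 77 = 2 Z^{2} - 77 = -77 + 2 Z^{2}$)
$\sqrt{t{\left(192 \right)} + I{\left(s \right)}} = \sqrt{\left(-77 + 2 \cdot 192^{2}\right) - 52} = \sqrt{\left(-77 + 2 \cdot 36864\right) - 52} = \sqrt{\left(-77 + 73728\right) - 52} = \sqrt{73651 - 52} = \sqrt{73599}$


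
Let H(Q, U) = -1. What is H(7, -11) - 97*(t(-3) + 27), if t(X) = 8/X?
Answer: -7084/3 ≈ -2361.3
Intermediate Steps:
H(7, -11) - 97*(t(-3) + 27) = -1 - 97*(8/(-3) + 27) = -1 - 97*(8*(-⅓) + 27) = -1 - 97*(-8/3 + 27) = -1 - 97*73/3 = -1 - 7081/3 = -7084/3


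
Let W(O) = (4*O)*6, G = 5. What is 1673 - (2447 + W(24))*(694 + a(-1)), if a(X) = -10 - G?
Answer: -2050944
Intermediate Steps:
W(O) = 24*O
a(X) = -15 (a(X) = -10 - 1*5 = -10 - 5 = -15)
1673 - (2447 + W(24))*(694 + a(-1)) = 1673 - (2447 + 24*24)*(694 - 15) = 1673 - (2447 + 576)*679 = 1673 - 3023*679 = 1673 - 1*2052617 = 1673 - 2052617 = -2050944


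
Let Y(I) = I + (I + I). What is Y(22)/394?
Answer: 33/197 ≈ 0.16751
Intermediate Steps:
Y(I) = 3*I (Y(I) = I + 2*I = 3*I)
Y(22)/394 = (3*22)/394 = 66*(1/394) = 33/197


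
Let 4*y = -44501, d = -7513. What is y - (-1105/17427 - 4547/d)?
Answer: -5826757453367/523716204 ≈ -11126.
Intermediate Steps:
y = -44501/4 (y = (¼)*(-44501) = -44501/4 ≈ -11125.)
y - (-1105/17427 - 4547/d) = -44501/4 - (-1105/17427 - 4547/(-7513)) = -44501/4 - (-1105*1/17427 - 4547*(-1/7513)) = -44501/4 - (-1105/17427 + 4547/7513) = -44501/4 - 1*70938704/130929051 = -44501/4 - 70938704/130929051 = -5826757453367/523716204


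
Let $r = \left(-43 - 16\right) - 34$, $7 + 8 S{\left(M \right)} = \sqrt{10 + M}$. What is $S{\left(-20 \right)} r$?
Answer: $\frac{651}{8} - \frac{93 i \sqrt{10}}{8} \approx 81.375 - 36.761 i$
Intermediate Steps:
$S{\left(M \right)} = - \frac{7}{8} + \frac{\sqrt{10 + M}}{8}$
$r = -93$ ($r = \left(-43 - 16\right) - 34 = -59 - 34 = -93$)
$S{\left(-20 \right)} r = \left(- \frac{7}{8} + \frac{\sqrt{10 - 20}}{8}\right) \left(-93\right) = \left(- \frac{7}{8} + \frac{\sqrt{-10}}{8}\right) \left(-93\right) = \left(- \frac{7}{8} + \frac{i \sqrt{10}}{8}\right) \left(-93\right) = \frac{651}{8} - \frac{93 i \sqrt{10}}{8}$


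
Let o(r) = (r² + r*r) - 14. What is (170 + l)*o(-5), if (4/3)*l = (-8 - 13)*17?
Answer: -3519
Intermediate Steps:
l = -1071/4 (l = 3*((-8 - 13)*17)/4 = 3*(-21*17)/4 = (¾)*(-357) = -1071/4 ≈ -267.75)
o(r) = -14 + 2*r² (o(r) = (r² + r²) - 14 = 2*r² - 14 = -14 + 2*r²)
(170 + l)*o(-5) = (170 - 1071/4)*(-14 + 2*(-5)²) = -391*(-14 + 2*25)/4 = -391*(-14 + 50)/4 = -391/4*36 = -3519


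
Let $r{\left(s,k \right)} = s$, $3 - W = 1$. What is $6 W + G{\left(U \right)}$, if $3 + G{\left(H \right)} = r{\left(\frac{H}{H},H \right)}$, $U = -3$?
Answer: $10$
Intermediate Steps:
$W = 2$ ($W = 3 - 1 = 2$)
$G{\left(H \right)} = -2$ ($G{\left(H \right)} = -3 + \frac{H}{H} = -3 + 1 = -2$)
$6 W + G{\left(U \right)} = 6 \cdot 2 - 2 = 12 - 2 = 10$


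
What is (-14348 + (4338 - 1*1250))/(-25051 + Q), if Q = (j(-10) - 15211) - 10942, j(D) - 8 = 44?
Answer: 2815/12788 ≈ 0.22013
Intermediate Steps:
j(D) = 52 (j(D) = 8 + 44 = 52)
Q = -26101 (Q = (52 - 15211) - 10942 = -15159 - 10942 = -26101)
(-14348 + (4338 - 1*1250))/(-25051 + Q) = (-14348 + (4338 - 1*1250))/(-25051 - 26101) = (-14348 + (4338 - 1250))/(-51152) = (-14348 + 3088)*(-1/51152) = -11260*(-1/51152) = 2815/12788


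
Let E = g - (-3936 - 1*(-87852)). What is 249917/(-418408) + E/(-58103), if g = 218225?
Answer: -70716887523/24310760024 ≈ -2.9089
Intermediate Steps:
E = 134309 (E = 218225 - (-3936 - 1*(-87852)) = 218225 - (-3936 + 87852) = 218225 - 1*83916 = 218225 - 83916 = 134309)
249917/(-418408) + E/(-58103) = 249917/(-418408) + 134309/(-58103) = 249917*(-1/418408) + 134309*(-1/58103) = -249917/418408 - 134309/58103 = -70716887523/24310760024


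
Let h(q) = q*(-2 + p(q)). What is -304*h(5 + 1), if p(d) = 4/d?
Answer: 2432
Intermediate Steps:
h(q) = q*(-2 + 4/q)
-304*h(5 + 1) = -304*(4 - 2*(5 + 1)) = -304*(4 - 2*6) = -304*(4 - 12) = -304*(-8) = 2432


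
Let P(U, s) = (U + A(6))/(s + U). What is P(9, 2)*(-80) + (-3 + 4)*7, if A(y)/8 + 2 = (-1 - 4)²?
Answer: -15363/11 ≈ -1396.6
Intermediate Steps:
A(y) = 184 (A(y) = -16 + 8*(-1 - 4)² = -16 + 8*(-5)² = -16 + 8*25 = -16 + 200 = 184)
P(U, s) = (184 + U)/(U + s) (P(U, s) = (U + 184)/(s + U) = (184 + U)/(U + s))
P(9, 2)*(-80) + (-3 + 4)*7 = ((184 + 9)/(9 + 2))*(-80) + (-3 + 4)*7 = (193/11)*(-80) + 1*7 = ((1/11)*193)*(-80) + 7 = (193/11)*(-80) + 7 = -15440/11 + 7 = -15363/11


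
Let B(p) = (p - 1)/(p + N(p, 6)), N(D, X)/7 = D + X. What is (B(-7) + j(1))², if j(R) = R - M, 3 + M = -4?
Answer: 3600/49 ≈ 73.469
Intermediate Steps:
N(D, X) = 7*D + 7*X (N(D, X) = 7*(D + X) = 7*D + 7*X)
M = -7 (M = -3 - 4 = -7)
B(p) = (-1 + p)/(42 + 8*p) (B(p) = (p - 1)/(p + (7*p + 7*6)) = (-1 + p)/(p + (7*p + 42)) = (-1 + p)/(p + (42 + 7*p)) = (-1 + p)/(42 + 8*p))
j(R) = 7 + R (j(R) = R - 1*(-7) = R + 7 = 7 + R)
(B(-7) + j(1))² = ((-1 - 7)/(2*(21 + 4*(-7))) + (7 + 1))² = ((½)*(-8)/(21 - 28) + 8)² = ((½)*(-8)/(-7) + 8)² = ((½)*(-⅐)*(-8) + 8)² = (4/7 + 8)² = (60/7)² = 3600/49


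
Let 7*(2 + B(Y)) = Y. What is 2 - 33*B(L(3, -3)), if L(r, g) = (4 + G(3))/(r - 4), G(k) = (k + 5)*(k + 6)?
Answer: 2984/7 ≈ 426.29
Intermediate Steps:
G(k) = (5 + k)*(6 + k)
L(r, g) = 76/(-4 + r) (L(r, g) = (4 + (30 + 3² + 11*3))/(r - 4) = (4 + (30 + 9 + 33))/(-4 + r) = (4 + 72)/(-4 + r) = 76/(-4 + r))
B(Y) = -2 + Y/7
2 - 33*B(L(3, -3)) = 2 - 33*(-2 + (76/(-4 + 3))/7) = 2 - 33*(-2 + (76/(-1))/7) = 2 - 33*(-2 + (76*(-1))/7) = 2 - 33*(-2 + (⅐)*(-76)) = 2 - 33*(-2 - 76/7) = 2 - 33*(-90/7) = 2 + 2970/7 = 2984/7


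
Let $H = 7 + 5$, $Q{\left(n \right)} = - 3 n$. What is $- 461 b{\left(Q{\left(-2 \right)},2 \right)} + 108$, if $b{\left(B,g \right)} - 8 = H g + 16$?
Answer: $-22020$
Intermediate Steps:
$H = 12$
$b{\left(B,g \right)} = 24 + 12 g$ ($b{\left(B,g \right)} = 8 + \left(12 g + 16\right) = 8 + \left(16 + 12 g\right) = 24 + 12 g$)
$- 461 b{\left(Q{\left(-2 \right)},2 \right)} + 108 = - 461 \left(24 + 12 \cdot 2\right) + 108 = - 461 \left(24 + 24\right) + 108 = \left(-461\right) 48 + 108 = -22128 + 108 = -22020$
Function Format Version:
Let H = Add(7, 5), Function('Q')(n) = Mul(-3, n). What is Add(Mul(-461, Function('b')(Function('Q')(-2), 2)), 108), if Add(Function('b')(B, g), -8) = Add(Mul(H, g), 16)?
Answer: -22020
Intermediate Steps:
H = 12
Function('b')(B, g) = Add(24, Mul(12, g)) (Function('b')(B, g) = Add(8, Add(Mul(12, g), 16)) = Add(8, Add(16, Mul(12, g))) = Add(24, Mul(12, g)))
Add(Mul(-461, Function('b')(Function('Q')(-2), 2)), 108) = Add(Mul(-461, Add(24, Mul(12, 2))), 108) = Add(Mul(-461, Add(24, 24)), 108) = Add(Mul(-461, 48), 108) = Add(-22128, 108) = -22020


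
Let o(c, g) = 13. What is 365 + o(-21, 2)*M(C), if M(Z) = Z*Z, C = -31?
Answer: 12858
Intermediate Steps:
M(Z) = Z**2
365 + o(-21, 2)*M(C) = 365 + 13*(-31)**2 = 365 + 13*961 = 365 + 12493 = 12858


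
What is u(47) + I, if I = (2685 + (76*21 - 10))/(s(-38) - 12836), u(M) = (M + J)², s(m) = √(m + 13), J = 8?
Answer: 498353013469/164762921 - 21355*I/164762921 ≈ 3024.7 - 0.00012961*I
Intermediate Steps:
s(m) = √(13 + m)
u(M) = (8 + M)² (u(M) = (M + 8)² = (8 + M)²)
I = 4271*(-12836 - 5*I)/164762921 (I = (2685 + (76*21 - 10))/(√(13 - 38) - 12836) = (2685 + (1596 - 10))/(√(-25) - 12836) = (2685 + 1586)/(5*I - 12836) = 4271/(-12836 + 5*I) = 4271*((-12836 - 5*I)/164762921) = 4271*(-12836 - 5*I)/164762921 ≈ -0.33274 - 0.00012961*I)
u(47) + I = (8 + 47)² + (-54822556/164762921 - 21355*I/164762921) = 55² + (-54822556/164762921 - 21355*I/164762921) = 3025 + (-54822556/164762921 - 21355*I/164762921) = 498353013469/164762921 - 21355*I/164762921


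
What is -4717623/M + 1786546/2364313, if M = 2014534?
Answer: -7554879728435/4762988925142 ≈ -1.5862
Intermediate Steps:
-4717623/M + 1786546/2364313 = -4717623/2014534 + 1786546/2364313 = -7554879728435/4762988925142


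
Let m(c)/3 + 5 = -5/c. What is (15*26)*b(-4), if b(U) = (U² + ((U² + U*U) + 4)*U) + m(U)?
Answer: -108615/2 ≈ -54308.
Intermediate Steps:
m(c) = -15 - 15/c (m(c) = -15 + 3*(-5/c) = -15 - 15/c)
b(U) = -15 + U² - 15/U + U*(4 + 2*U²) (b(U) = (U² + ((U² + U*U) + 4)*U) + (-15 - 15/U) = (U² + ((U² + U²) + 4)*U) + (-15 - 15/U) = (U² + (2*U² + 4)*U) + (-15 - 15/U) = (U² + (4 + 2*U²)*U) + (-15 - 15/U) = (U² + U*(4 + 2*U²)) + (-15 - 15/U) = -15 + U² - 15/U + U*(4 + 2*U²))
(15*26)*b(-4) = (15*26)*(-15 + (-4)² - 15/(-4) + 2*(-4)³ + 4*(-4)) = 390*(-15 + 16 - 15*(-¼) + 2*(-64) - 16) = 390*(-15 + 16 + 15/4 - 128 - 16) = 390*(-557/4) = -108615/2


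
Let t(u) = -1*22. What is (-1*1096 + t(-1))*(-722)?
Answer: 807196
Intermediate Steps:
t(u) = -22
(-1*1096 + t(-1))*(-722) = (-1*1096 - 22)*(-722) = (-1096 - 22)*(-722) = -1118*(-722) = 807196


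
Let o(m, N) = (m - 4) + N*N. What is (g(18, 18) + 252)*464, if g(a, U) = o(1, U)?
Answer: 265872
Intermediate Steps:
o(m, N) = -4 + m + N**2 (o(m, N) = (-4 + m) + N**2 = -4 + m + N**2)
g(a, U) = -3 + U**2 (g(a, U) = -4 + 1 + U**2 = -3 + U**2)
(g(18, 18) + 252)*464 = ((-3 + 18**2) + 252)*464 = ((-3 + 324) + 252)*464 = (321 + 252)*464 = 573*464 = 265872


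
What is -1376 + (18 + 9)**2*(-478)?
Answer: -349838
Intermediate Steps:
-1376 + (18 + 9)**2*(-478) = -1376 + 27**2*(-478) = -1376 + 729*(-478) = -1376 - 348462 = -349838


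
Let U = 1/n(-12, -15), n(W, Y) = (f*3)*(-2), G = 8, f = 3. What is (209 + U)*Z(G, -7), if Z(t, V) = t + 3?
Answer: 41371/18 ≈ 2298.4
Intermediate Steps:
Z(t, V) = 3 + t
n(W, Y) = -18 (n(W, Y) = (3*3)*(-2) = 9*(-2) = -18)
U = -1/18 (U = 1/(-18) = -1/18 ≈ -0.055556)
(209 + U)*Z(G, -7) = (209 - 1/18)*(3 + 8) = (3761/18)*11 = 41371/18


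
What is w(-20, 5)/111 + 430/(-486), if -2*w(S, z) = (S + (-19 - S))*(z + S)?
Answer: -38995/17982 ≈ -2.1686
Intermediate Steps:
w(S, z) = 19*S/2 + 19*z/2 (w(S, z) = -(S + (-19 - S))*(z + S)/2 = -(-19)*(S + z)/2 = -(-19*S - 19*z)/2 = 19*S/2 + 19*z/2)
w(-20, 5)/111 + 430/(-486) = ((19/2)*(-20) + (19/2)*5)/111 + 430/(-486) = (-190 + 95/2)*(1/111) + 430*(-1/486) = -285/2*1/111 - 215/243 = -95/74 - 215/243 = -38995/17982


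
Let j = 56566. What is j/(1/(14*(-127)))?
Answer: -100574348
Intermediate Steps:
j/(1/(14*(-127))) = 56566/(1/(14*(-127))) = 56566/(1/(-1778)) = 56566/(-1/1778) = 56566*(-1778) = -100574348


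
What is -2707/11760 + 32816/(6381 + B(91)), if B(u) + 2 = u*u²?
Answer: -167126849/893701200 ≈ -0.18701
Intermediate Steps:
B(u) = -2 + u³ (B(u) = -2 + u*u² = -2 + u³)
-2707/11760 + 32816/(6381 + B(91)) = -2707/11760 + 32816/(6381 + (-2 + 91³)) = -2707*1/11760 + 32816/(6381 + (-2 + 753571)) = -2707/11760 + 32816/(6381 + 753569) = -2707/11760 + 32816/759950 = -2707/11760 + 32816*(1/759950) = -2707/11760 + 16408/379975 = -167126849/893701200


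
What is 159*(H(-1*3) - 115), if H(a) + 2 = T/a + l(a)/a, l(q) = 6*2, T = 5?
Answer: -19504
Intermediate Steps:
l(q) = 12
H(a) = -2 + 17/a (H(a) = -2 + (5/a + 12/a) = -2 + 17/a)
159*(H(-1*3) - 115) = 159*((-2 + 17/((-1*3))) - 115) = 159*((-2 + 17/(-3)) - 115) = 159*((-2 + 17*(-1/3)) - 115) = 159*((-2 - 17/3) - 115) = 159*(-23/3 - 115) = 159*(-368/3) = -19504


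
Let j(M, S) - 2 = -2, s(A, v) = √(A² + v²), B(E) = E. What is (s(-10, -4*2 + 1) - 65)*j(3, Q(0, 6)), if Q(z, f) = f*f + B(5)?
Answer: 0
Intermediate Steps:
Q(z, f) = 5 + f² (Q(z, f) = f*f + 5 = f² + 5 = 5 + f²)
j(M, S) = 0 (j(M, S) = 2 - 2 = 0)
(s(-10, -4*2 + 1) - 65)*j(3, Q(0, 6)) = (√((-10)² + (-4*2 + 1)²) - 65)*0 = (√(100 + (-8 + 1)²) - 65)*0 = (√(100 + (-7)²) - 65)*0 = (√(100 + 49) - 65)*0 = (√149 - 65)*0 = (-65 + √149)*0 = 0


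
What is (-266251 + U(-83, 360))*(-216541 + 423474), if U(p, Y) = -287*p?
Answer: -50166767190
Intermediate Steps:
(-266251 + U(-83, 360))*(-216541 + 423474) = (-266251 - 287*(-83))*(-216541 + 423474) = (-266251 + 23821)*206933 = -242430*206933 = -50166767190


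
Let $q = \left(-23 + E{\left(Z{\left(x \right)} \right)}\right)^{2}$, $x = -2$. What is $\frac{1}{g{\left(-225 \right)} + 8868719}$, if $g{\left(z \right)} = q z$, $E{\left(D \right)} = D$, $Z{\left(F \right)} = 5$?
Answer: $\frac{1}{8795819} \approx 1.1369 \cdot 10^{-7}$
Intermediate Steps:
$q = 324$ ($q = \left(-23 + 5\right)^{2} = \left(-18\right)^{2} = 324$)
$g{\left(z \right)} = 324 z$
$\frac{1}{g{\left(-225 \right)} + 8868719} = \frac{1}{324 \left(-225\right) + 8868719} = \frac{1}{-72900 + 8868719} = \frac{1}{8795819}$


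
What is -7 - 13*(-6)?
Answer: 71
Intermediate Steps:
-7 - 13*(-6) = -7 + 78 = 71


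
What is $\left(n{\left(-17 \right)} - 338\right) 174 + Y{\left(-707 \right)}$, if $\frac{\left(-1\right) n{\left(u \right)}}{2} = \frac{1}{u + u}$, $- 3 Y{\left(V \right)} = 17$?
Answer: $- \frac{2999179}{51} \approx -58807.0$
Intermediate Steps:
$Y{\left(V \right)} = - \frac{17}{3}$ ($Y{\left(V \right)} = \left(- \frac{1}{3}\right) 17 = - \frac{17}{3}$)
$n{\left(u \right)} = - \frac{1}{u}$ ($n{\left(u \right)} = - \frac{2}{u + u} = - \frac{2}{2 u} = - 2 \frac{1}{2 u} = - \frac{1}{u}$)
$\left(n{\left(-17 \right)} - 338\right) 174 + Y{\left(-707 \right)} = \left(- \frac{1}{-17} - 338\right) 174 - \frac{17}{3} = \left(\left(-1\right) \left(- \frac{1}{17}\right) - 338\right) 174 - \frac{17}{3} = \left(\frac{1}{17} - 338\right) 174 - \frac{17}{3} = \left(- \frac{5745}{17}\right) 174 - \frac{17}{3} = - \frac{999630}{17} - \frac{17}{3} = - \frac{2999179}{51}$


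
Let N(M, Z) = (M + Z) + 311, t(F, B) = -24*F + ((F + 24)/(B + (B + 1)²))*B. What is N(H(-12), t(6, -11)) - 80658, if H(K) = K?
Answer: -7165097/89 ≈ -80507.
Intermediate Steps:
t(F, B) = -24*F + B*(24 + F)/(B + (1 + B)²) (t(F, B) = -24*F + ((24 + F)/(B + (1 + B)²))*B = -24*F + B*(24 + F)/(B + (1 + B)²))
N(M, Z) = 311 + M + Z
N(H(-12), t(6, -11)) - 80658 = (311 - 12 + (24*(-11) - 24*6*(1 - 11)² - 23*(-11)*6)/(-11 + (1 - 11)²)) - 80658 = (311 - 12 + (-264 - 24*6*(-10)² + 1518)/(-11 + (-10)²)) - 80658 = (311 - 12 + (-264 - 24*6*100 + 1518)/(-11 + 100)) - 80658 = (311 - 12 + (-264 - 14400 + 1518)/89) - 80658 = (311 - 12 + (1/89)*(-13146)) - 80658 = (311 - 12 - 13146/89) - 80658 = 13465/89 - 80658 = -7165097/89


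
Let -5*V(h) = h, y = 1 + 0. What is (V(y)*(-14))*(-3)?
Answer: -42/5 ≈ -8.4000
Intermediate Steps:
y = 1
V(h) = -h/5
(V(y)*(-14))*(-3) = (-1/5*1*(-14))*(-3) = -1/5*(-14)*(-3) = (14/5)*(-3) = -42/5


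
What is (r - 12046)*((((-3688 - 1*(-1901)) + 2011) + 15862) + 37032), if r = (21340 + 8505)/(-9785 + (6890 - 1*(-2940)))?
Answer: -604630390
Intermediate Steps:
r = 5969/9 (r = 29845/(-9785 + (6890 + 2940)) = 29845/(-9785 + 9830) = 29845/45 = 29845*(1/45) = 5969/9 ≈ 663.22)
(r - 12046)*((((-3688 - 1*(-1901)) + 2011) + 15862) + 37032) = (5969/9 - 12046)*((((-3688 - 1*(-1901)) + 2011) + 15862) + 37032) = -102445*((((-3688 + 1901) + 2011) + 15862) + 37032)/9 = -102445*(((-1787 + 2011) + 15862) + 37032)/9 = -102445*((224 + 15862) + 37032)/9 = -102445*(16086 + 37032)/9 = -102445/9*53118 = -604630390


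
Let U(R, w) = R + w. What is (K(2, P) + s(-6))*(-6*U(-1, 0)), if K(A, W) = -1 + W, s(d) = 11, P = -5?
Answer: 30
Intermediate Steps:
(K(2, P) + s(-6))*(-6*U(-1, 0)) = ((-1 - 5) + 11)*(-6*(-1 + 0)) = (-6 + 11)*(-6*(-1)) = 5*6 = 30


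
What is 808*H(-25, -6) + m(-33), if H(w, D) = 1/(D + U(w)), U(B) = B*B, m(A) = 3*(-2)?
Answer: -2906/619 ≈ -4.6947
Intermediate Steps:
m(A) = -6
U(B) = B²
H(w, D) = 1/(D + w²)
808*H(-25, -6) + m(-33) = 808/(-6 + (-25)²) - 6 = 808/(-6 + 625) - 6 = 808/619 - 6 = -2906/619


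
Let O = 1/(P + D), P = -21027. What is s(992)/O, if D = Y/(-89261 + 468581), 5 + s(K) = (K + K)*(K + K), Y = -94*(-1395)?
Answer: -1046495694027267/12644 ≈ -8.2766e+10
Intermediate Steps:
Y = 131130
s(K) = -5 + 4*K² (s(K) = -5 + (K + K)*(K + K) = -5 + (2*K)*(2*K) = -5 + 4*K²)
D = 4371/12644 (D = 131130/(-89261 + 468581) = 131130/379320 = 131130*(1/379320) = 4371/12644 ≈ 0.34570)
O = -12644/265861017 (O = 1/(-21027 + 4371/12644) = 1/(-265861017/12644) = -12644/265861017 ≈ -4.7559e-5)
s(992)/O = (-5 + 4*992²)/(-12644/265861017) = (-5 + 4*984064)*(-265861017/12644) = (-5 + 3936256)*(-265861017/12644) = 3936251*(-265861017/12644) = -1046495694027267/12644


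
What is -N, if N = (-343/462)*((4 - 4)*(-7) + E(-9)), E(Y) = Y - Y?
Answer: 0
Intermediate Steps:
E(Y) = 0
N = 0 (N = (-343/462)*((4 - 4)*(-7) + 0) = (-343*1/462)*(0*(-7) + 0) = -49*(0 + 0)/66 = -49/66*0 = 0)
-N = -1*0 = 0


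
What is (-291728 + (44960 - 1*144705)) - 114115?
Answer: -505588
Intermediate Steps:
(-291728 + (44960 - 1*144705)) - 114115 = (-291728 + (44960 - 144705)) - 114115 = (-291728 - 99745) - 114115 = -391473 - 114115 = -505588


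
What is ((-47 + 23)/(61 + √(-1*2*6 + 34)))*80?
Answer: -39040/1233 + 640*√22/1233 ≈ -29.228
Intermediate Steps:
((-47 + 23)/(61 + √(-1*2*6 + 34)))*80 = -24/(61 + √(-2*6 + 34))*80 = -24/(61 + √(-12 + 34))*80 = -24/(61 + √22)*80 = -1920/(61 + √22)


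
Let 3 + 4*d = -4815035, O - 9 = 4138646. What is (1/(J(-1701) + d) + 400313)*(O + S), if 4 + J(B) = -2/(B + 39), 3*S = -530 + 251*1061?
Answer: 10156660460391673005778/6001964805 ≈ 1.6922e+12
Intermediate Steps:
O = 4138655 (O = 9 + 4138646 = 4138655)
S = 265781/3 (S = (-530 + 251*1061)/3 = (-530 + 266311)/3 = (⅓)*265781 = 265781/3 ≈ 88594.)
d = -2407519/2 (d = -¾ + (¼)*(-4815035) = -¾ - 4815035/4 = -2407519/2 ≈ -1.2038e+6)
J(B) = -4 - 2/(39 + B) (J(B) = -4 - 2/(B + 39) = -4 - 2/(39 + B))
(1/(J(-1701) + d) + 400313)*(O + S) = (1/(2*(-79 - 2*(-1701))/(39 - 1701) - 2407519/2) + 400313)*(4138655 + 265781/3) = (1/(2*(-79 + 3402)/(-1662) - 2407519/2) + 400313)*(12681746/3) = (1/(2*(-1/1662)*3323 - 2407519/2) + 400313)*(12681746/3) = (1/(-3323/831 - 2407519/2) + 400313)*(12681746/3) = (1/(-2000654935/1662) + 400313)*(12681746/3) = (-1662/2000654935 + 400313)*(12681746/3) = (800888178992993/2000654935)*(12681746/3) = 10156660460391673005778/6001964805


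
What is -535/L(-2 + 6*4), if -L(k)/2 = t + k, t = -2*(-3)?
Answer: 535/56 ≈ 9.5536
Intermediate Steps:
t = 6
L(k) = -12 - 2*k (L(k) = -2*(6 + k) = -12 - 2*k)
-535/L(-2 + 6*4) = -535/(-12 - 2*(-2 + 6*4)) = -535/(-12 - 2*(-2 + 24)) = -535/(-12 - 2*22) = -535/(-12 - 44) = -535/(-56) = -535*(-1/56) = 535/56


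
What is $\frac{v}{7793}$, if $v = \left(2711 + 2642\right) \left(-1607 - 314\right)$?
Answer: $- \frac{10283113}{7793} \approx -1319.5$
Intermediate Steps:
$v = -10283113$ ($v = 5353 \left(-1921\right) = -10283113$)
$\frac{v}{7793} = - \frac{10283113}{7793}$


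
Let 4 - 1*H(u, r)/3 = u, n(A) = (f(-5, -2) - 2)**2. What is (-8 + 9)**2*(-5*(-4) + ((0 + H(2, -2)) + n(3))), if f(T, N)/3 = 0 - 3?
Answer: 147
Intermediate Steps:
f(T, N) = -9 (f(T, N) = 3*(0 - 3) = 3*(-3) = -9)
n(A) = 121 (n(A) = (-9 - 2)**2 = (-11)**2 = 121)
H(u, r) = 12 - 3*u
(-8 + 9)**2*(-5*(-4) + ((0 + H(2, -2)) + n(3))) = (-8 + 9)**2*(-5*(-4) + ((0 + (12 - 3*2)) + 121)) = 1**2*(20 + ((0 + (12 - 6)) + 121)) = 1*(20 + ((0 + 6) + 121)) = 1*(20 + (6 + 121)) = 1*(20 + 127) = 1*147 = 147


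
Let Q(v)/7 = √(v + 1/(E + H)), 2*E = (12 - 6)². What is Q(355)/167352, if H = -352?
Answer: 7*√39602046/55895568 ≈ 0.00078810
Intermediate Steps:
E = 18 (E = (12 - 6)²/2 = (½)*6² = (½)*36 = 18)
Q(v) = 7*√(-1/334 + v) (Q(v) = 7*√(v + 1/(18 - 352)) = 7*√(v + 1/(-334)) = 7*√(v - 1/334) = 7*√(-1/334 + v))
Q(355)/167352 = (7*√(-334 + 111556*355)/334)/167352 = (7*√(-334 + 39602380)/334)*(1/167352) = (7*√39602046/334)*(1/167352) = 7*√39602046/55895568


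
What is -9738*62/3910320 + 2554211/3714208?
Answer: 53786854113/100859318240 ≈ 0.53329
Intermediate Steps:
-9738*62/3910320 + 2554211/3714208 = -603756*1/3910320 + 2554211*(1/3714208) = -16771/108620 + 2554211/3714208 = 53786854113/100859318240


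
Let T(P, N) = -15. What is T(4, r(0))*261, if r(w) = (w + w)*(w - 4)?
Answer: -3915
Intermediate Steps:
r(w) = 2*w*(-4 + w) (r(w) = (2*w)*(-4 + w) = 2*w*(-4 + w))
T(4, r(0))*261 = -15*261 = -3915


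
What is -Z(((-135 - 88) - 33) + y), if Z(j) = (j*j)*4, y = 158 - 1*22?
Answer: -57600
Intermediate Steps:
y = 136 (y = 158 - 22 = 136)
Z(j) = 4*j**2 (Z(j) = j**2*4 = 4*j**2)
-Z(((-135 - 88) - 33) + y) = -4*(((-135 - 88) - 33) + 136)**2 = -4*((-223 - 33) + 136)**2 = -4*(-256 + 136)**2 = -4*(-120)**2 = -4*14400 = -1*57600 = -57600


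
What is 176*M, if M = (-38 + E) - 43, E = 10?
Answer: -12496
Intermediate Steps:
M = -71 (M = (-38 + 10) - 43 = -28 - 43 = -71)
176*M = 176*(-71) = -12496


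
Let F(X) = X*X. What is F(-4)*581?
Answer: 9296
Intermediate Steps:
F(X) = X²
F(-4)*581 = (-4)²*581 = 16*581 = 9296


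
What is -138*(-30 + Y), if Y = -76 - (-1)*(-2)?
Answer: 14904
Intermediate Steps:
Y = -78 (Y = -76 - 1*2 = -76 - 2 = -78)
-138*(-30 + Y) = -138*(-30 - 78) = -138*(-108) = 14904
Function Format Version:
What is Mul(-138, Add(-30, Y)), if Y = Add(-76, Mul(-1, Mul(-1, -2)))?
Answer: 14904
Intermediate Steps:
Y = -78 (Y = Add(-76, Mul(-1, 2)) = Add(-76, -2) = -78)
Mul(-138, Add(-30, Y)) = Mul(-138, Add(-30, -78)) = Mul(-138, -108) = 14904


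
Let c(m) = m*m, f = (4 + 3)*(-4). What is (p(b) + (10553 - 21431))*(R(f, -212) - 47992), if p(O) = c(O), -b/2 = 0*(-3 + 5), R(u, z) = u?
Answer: 522361560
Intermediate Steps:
f = -28 (f = 7*(-4) = -28)
c(m) = m**2
b = 0 (b = -0*(-3 + 5) = -0*2 = -2*0 = 0)
p(O) = O**2
(p(b) + (10553 - 21431))*(R(f, -212) - 47992) = (0**2 + (10553 - 21431))*(-28 - 47992) = (0 - 10878)*(-48020) = -10878*(-48020) = 522361560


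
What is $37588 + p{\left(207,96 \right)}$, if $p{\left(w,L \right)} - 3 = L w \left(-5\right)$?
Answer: $-61769$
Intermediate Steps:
$p{\left(w,L \right)} = 3 - 5 L w$ ($p{\left(w,L \right)} = 3 + L w \left(-5\right) = 3 - 5 L w$)
$37588 + p{\left(207,96 \right)} = 37588 + \left(3 - 480 \cdot 207\right) = 37588 + \left(3 - 99360\right) = 37588 - 99357 = -61769$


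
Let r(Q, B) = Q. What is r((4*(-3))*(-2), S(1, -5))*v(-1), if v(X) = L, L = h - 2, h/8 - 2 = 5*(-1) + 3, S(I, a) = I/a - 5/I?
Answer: -48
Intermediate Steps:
S(I, a) = -5/I + I/a
h = 0 (h = 16 + 8*(5*(-1) + 3) = 16 + 8*(-5 + 3) = 16 + 8*(-2) = 16 - 16 = 0)
L = -2 (L = 0 - 2 = -2)
v(X) = -2
r((4*(-3))*(-2), S(1, -5))*v(-1) = ((4*(-3))*(-2))*(-2) = -12*(-2)*(-2) = 24*(-2) = -48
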